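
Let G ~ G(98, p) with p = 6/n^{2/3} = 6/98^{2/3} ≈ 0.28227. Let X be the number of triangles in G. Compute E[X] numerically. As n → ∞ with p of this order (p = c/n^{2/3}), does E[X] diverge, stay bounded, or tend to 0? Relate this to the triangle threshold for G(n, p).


Number of potential triangles: C(98, 3) = 152096.
Each occurs with probability p³ ≈ (0.28227)³ ≈ 2.2490629e-02.
By linearity: E[X] = C(98, 3)·p³ ≈ 152096 · 2.2490629e-02 ≈ 3420.73469.
Since α = 2/3 < 1, p = c/n^{2/3} ≫ 1/n is above the triangle threshold p ~ 1/n. Asymptotically E[X] ~ (c³/6)·n^{3(1−α)} = (6³/6)·n^{1} → ∞; triangles are abundant w.h.p.

E[X] ≈ 3420.73469; in regime p = Θ(1/n^{2/3}) E[X] diverges (above the triangle threshold p ~ 1/n).


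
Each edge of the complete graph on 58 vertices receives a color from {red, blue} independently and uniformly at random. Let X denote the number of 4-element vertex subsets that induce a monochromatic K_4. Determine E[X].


Let X = Σ_S X_S over the C(58, 4) = 424270 subsets S of size 4, where X_S = 1 if the K_4 on S is monochromatic.
For a fixed S, the K_4 on S has C(4, 2) = 6 edges. P[all 6 edges red] = (1/2)^6, and likewise for blue, so P[monochromatic] = 2·(1/2)^6 = 2^{1 − 6} = 1/32.
By linearity of expectation: E[X] = C(58, 4) · 2^{1 − 6} = 424270 · 1/32 = 212135/16.
Numerically: E[X] ≈ 13258.43750.

E[X] = C(58,4)·2^(1−C(4,2)) = 212135/16 ≈ 13258.43750.


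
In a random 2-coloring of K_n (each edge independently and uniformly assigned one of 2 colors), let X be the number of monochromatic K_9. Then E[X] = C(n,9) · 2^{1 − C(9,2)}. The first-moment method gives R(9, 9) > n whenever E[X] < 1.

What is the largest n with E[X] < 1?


We need C(n, 9) · 2^{1 − 36} < 1, i.e. C(n, 9) < 2^{36 − 1} = 34359738368.
Check values of n near the boundary:
  n = 61: C(61, 9) = 17341763505; 17341763505 < 34359738368? YES
  n = 62: C(62, 9) = 20286591270; 20286591270 < 34359738368? YES
  n = 63: C(63, 9) = 23667689815; 23667689815 < 34359738368? YES
  n = 64: C(64, 9) = 27540584512; 27540584512 < 34359738368? YES
  n = 65: C(65, 9) = 31966749880; 31966749880 < 34359738368? YES
  n = 66: C(66, 9) = 37014131440; 37014131440 < 34359738368? NO
  n = 67: C(67, 9) = 42757703560; 42757703560 < 34359738368? NO
The largest n with C(n, 9) < 34359738368 is n = 65 (where E[X] = 3995843735/4294967296 ≈ 0.930). Hence R(9, 9) > 65, i.e. R(9, 9) ≥ 66.

Largest n = 65; hence R(9, 9) > 65.


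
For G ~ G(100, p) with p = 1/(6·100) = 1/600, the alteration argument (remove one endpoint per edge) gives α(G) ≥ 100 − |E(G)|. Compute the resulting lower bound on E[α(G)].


E[|E(G)|] = C(100, 2)·p = 4950 · (1/600) = 33/4.
E[α(G)] ≥ n − E[|E(G)|] = 100 − 33/4 = 367/4.
Numerically: ≈ 91.750000.
(This is only a lower bound; the true E[α(G)] may be larger.)

E[α(G)] ≥ 367/4 ≈ 91.750000.


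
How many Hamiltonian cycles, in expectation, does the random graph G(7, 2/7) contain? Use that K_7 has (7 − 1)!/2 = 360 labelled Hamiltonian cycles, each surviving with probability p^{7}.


K_7 has (7 − 1)!/2 = 360 labelled Hamiltonian cycles.
For each such Hamiltonian cycle H, let X_H = 1 if all 7 edges of H are present in G. Then P[X_H = 1] = p^{7} = (2/7)^{7} = 128/823543.
Summing the indicators: E[X] = Σ_H E[X_H] = 360 · p^{7} = 360 · 128/823543 = 46080/823543.
Numerically: E[X] ≈ 0.0559534.

E[X] = 360 · (2/7)^{7} = 46080/823543 ≈ 0.0559534.


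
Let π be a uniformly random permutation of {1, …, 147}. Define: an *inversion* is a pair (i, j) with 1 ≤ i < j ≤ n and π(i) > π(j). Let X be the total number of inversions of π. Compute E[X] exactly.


Write X = Σ X_I over the C(147, 2) = 10731 pairs i < j, with X_I the indicator of one inversion.
There are 10731 indicators.
For each fixed pair i < j, the values π(i) and π(j) are two distinct elements of {1, …, 147} in uniformly random order; by symmetry P[π(i) > π(j)] = 1/2.
By linearity: E[X] = 10731 · (1/2) = C(147, 2) · (1/2) = 10731/2 = 10731/2 ≈ 5365.5000.

E[X] = 10731/2 = 5365.5000.


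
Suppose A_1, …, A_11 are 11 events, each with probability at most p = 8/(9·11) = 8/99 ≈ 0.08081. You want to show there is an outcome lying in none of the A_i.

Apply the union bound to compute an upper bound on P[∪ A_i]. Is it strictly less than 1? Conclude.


Union bound: P[∪_{i=1}^{11} A_i] ≤ Σ_i P[A_i] ≤ 11·p = 11·(8/99) = 8/9.
Numerically: 8/9 ≈ 0.88889.
Is 8/9 < 1? YES.
Since P[∪ A_i] ≤ 8/9 < 1, the complement has P[∩ A_i^c] ≥ 1 − 8/9 = 1/9 > 0, so some outcome avoids every A_i.

11·p = 8/9 ≈ 0.88889; existence CERTIFIED by the union bound.


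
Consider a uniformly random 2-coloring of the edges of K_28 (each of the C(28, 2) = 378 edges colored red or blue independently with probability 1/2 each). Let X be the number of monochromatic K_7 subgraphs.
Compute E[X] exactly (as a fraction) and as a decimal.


Let X = Σ_S X_S over the C(28, 7) = 1184040 subsets S of size 7, where X_S = 1 if the K_7 on S is monochromatic.
For a fixed S, the K_7 on S has C(7, 2) = 21 edges. P[all 21 edges red] = (1/2)^21, and likewise for blue, so P[monochromatic] = 2·(1/2)^21 = 2^{1 − 21} = 1/1048576.
By linearity of expectation: E[X] = C(28, 7) · 2^{1 − 21} = 1184040 · 1/1048576 = 148005/131072.
Numerically: E[X] ≈ 1.129189.

E[X] = C(28,7)·2^(1−C(7,2)) = 148005/131072 ≈ 1.129189.


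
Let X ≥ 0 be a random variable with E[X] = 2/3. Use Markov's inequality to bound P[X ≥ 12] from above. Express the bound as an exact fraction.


μ = E[X] = 2/3, a = 12.
Markov: P[X ≥ 12] ≤ μ/a = (2/3)/12 = 1/18.
Numerically: ≈ 0.055556.
(Since a = 12 > μ = 0.666667, the bound 1/18 is < 1 and informative.)

P[X ≥ 12] ≤ 1/18 ≈ 0.055556.


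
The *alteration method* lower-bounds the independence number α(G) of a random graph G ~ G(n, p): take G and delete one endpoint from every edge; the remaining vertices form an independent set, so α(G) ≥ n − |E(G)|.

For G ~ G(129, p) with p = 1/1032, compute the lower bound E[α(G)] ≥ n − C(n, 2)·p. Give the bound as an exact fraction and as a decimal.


E[|E(G)|] = C(129, 2)·p = 8256 · (1/1032) = 8.
E[α(G)] ≥ n − E[|E(G)|] = 129 − 8 = 121.
Numerically: ≈ 121.0000.
(This is only a lower bound; the true E[α(G)] may be larger.)

E[α(G)] ≥ 121 ≈ 121.0000.


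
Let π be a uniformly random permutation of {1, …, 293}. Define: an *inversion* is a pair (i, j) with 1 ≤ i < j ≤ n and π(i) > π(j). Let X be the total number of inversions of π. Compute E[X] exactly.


Write X = Σ X_I over the C(293, 2) = 42778 pairs i < j, with X_I the indicator of one inversion.
There are 42778 indicators.
For each fixed pair i < j, the values π(i) and π(j) are two distinct elements of {1, …, 293} in uniformly random order; by symmetry P[π(i) > π(j)] = 1/2.
By linearity: E[X] = 42778 · (1/2) = C(293, 2) · (1/2) = 42778/2 = 21389 ≈ 21389.0000.

E[X] = 21389 = 21389.0000.


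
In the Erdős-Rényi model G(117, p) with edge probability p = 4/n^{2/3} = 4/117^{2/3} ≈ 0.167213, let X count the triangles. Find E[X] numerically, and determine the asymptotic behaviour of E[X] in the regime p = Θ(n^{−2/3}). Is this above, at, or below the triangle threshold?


Number of potential triangles: C(117, 3) = 260130.
Each occurs with probability p³ ≈ (0.167213)³ ≈ 4.67528673e-03.
By linearity: E[X] = C(117, 3)·p³ ≈ 260130 · 4.67528673e-03 ≈ 1216.182336.
Since α = 2/3 < 1, p = c/n^{2/3} ≫ 1/n is above the triangle threshold p ~ 1/n. Asymptotically E[X] ~ (c³/6)·n^{3(1−α)} = (4³/6)·n^{1} → ∞; triangles are abundant w.h.p.

E[X] ≈ 1216.182336; in regime p = Θ(1/n^{2/3}) E[X] diverges (above the triangle threshold p ~ 1/n).


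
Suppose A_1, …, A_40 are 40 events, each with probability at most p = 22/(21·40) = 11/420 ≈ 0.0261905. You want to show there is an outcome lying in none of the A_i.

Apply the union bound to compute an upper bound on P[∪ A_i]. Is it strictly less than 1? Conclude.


Union bound: P[∪_{i=1}^{40} A_i] ≤ Σ_i P[A_i] ≤ 40·p = 40·(11/420) = 22/21.
Numerically: 22/21 ≈ 1.0476190.
Is 22/21 < 1? NO.
Since the bound 22/21 is ≥ 1, the union bound is uninformative here; it does NOT by itself certify existence.

40·p = 22/21 ≈ 1.0476190; existence NOT certified by the union bound.


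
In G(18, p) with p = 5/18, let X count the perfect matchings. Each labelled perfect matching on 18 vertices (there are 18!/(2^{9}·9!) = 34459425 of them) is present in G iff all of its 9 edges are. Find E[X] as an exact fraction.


K_18 has 18!/(2^{9}·9!) = 34459425 labelled perfect matchings.
For each such perfect matching H, let X_H = 1 if all 9 edges of H are present in G. Then P[X_H = 1] = p^{9} = (5/18)^{9} = 1953125/198359290368.
By linearity: E[X] = Σ_H E[X_H] = 34459425 · p^{9} = 34459425 · 1953125/198359290368 = 830908203125/2448880128.
Numerically: E[X] ≈ 339.

E[X] = 34459425 · (5/18)^{9} = 830908203125/2448880128 ≈ 339.


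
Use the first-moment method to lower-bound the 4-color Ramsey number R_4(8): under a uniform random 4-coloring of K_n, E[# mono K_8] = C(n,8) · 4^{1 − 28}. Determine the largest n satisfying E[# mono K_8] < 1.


We need C(n, 8) · 4^{1 − 28} < 1, i.e. C(n, 8) < 4^{28 − 1} = 18014398509481984.
Check values of n near the boundary:
  n = 406: C(406, 8) = 17082453897995850; 17082453897995850 < 18014398509481984? YES
  n = 407: C(407, 8) = 17424959239309050; 17424959239309050 < 18014398509481984? YES
  n = 408: C(408, 8) = 17773458424095231; 17773458424095231 < 18014398509481984? YES
  n = 409: C(409, 8) = 18128041135797879; 18128041135797879 < 18014398509481984? NO
  n = 410: C(410, 8) = 18488798173326195; 18488798173326195 < 18014398509481984? NO
The largest n with C(n, 8) < 18014398509481984 is n = 408 (where E[X] = 17773458424095231/18014398509481984 ≈ 0.987). Hence R_4(8) > 408, i.e. R_4(8) ≥ 409.

Largest n = 408; hence R_4(8) > 408.


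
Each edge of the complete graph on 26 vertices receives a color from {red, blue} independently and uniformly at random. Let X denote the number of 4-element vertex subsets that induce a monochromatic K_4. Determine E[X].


Let X = Σ_S X_S over the C(26, 4) = 14950 subsets S of size 4, where X_S = 1 if the K_4 on S is monochromatic.
For a fixed S, the K_4 on S has C(4, 2) = 6 edges. P[all 6 edges red] = (1/2)^6, and likewise for blue, so P[monochromatic] = 2·(1/2)^6 = 2^{1 − 6} = 1/32.
By linearity of expectation: E[X] = C(26, 4) · 2^{1 − 6} = 14950 · 1/32 = 7475/16.
Numerically: E[X] ≈ 467.187500.

E[X] = C(26,4)·2^(1−C(4,2)) = 7475/16 ≈ 467.187500.


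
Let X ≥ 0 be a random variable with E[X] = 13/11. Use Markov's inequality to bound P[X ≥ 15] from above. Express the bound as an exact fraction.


μ = E[X] = 13/11, a = 15.
Markov: P[X ≥ 15] ≤ μ/a = (13/11)/15 = 13/165.
Numerically: ≈ 0.0788.
(Since a = 15 > μ = 1.1818, the bound 13/165 is < 1 and informative.)

P[X ≥ 15] ≤ 13/165 ≈ 0.0788.


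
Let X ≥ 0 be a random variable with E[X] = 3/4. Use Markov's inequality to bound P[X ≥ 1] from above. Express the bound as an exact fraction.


μ = E[X] = 3/4, a = 1.
Markov: P[X ≥ 1] ≤ μ/a = (3/4)/1 = 3/4.
Numerically: ≈ 0.750.
(Since a = 1 > μ = 0.750, the bound 3/4 is < 1 and informative.)

P[X ≥ 1] ≤ 3/4 ≈ 0.750.


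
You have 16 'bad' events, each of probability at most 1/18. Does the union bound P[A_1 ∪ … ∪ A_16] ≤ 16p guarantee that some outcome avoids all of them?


Union bound: P[∪_{i=1}^{16} A_i] ≤ Σ_i P[A_i] ≤ 16·p = 16·(1/18) = 8/9.
Numerically: 8/9 ≈ 0.8889.
Is 8/9 < 1? YES.
Since P[∪ A_i] ≤ 8/9 < 1, the complement has P[∩ A_i^c] ≥ 1 − 8/9 = 1/9 > 0, so some outcome avoids every A_i.

16·p = 8/9 ≈ 0.8889; existence CERTIFIED by the union bound.


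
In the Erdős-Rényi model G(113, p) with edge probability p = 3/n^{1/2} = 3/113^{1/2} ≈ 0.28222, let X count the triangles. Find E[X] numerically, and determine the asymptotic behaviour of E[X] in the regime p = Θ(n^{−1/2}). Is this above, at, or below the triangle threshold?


Number of potential triangles: C(113, 3) = 234136.
Each occurs with probability p³ ≈ (0.28222)³ ≈ 2.2477401e-02.
By linearity: E[X] = C(113, 3)·p³ ≈ 234136 · 2.2477401e-02 ≈ 5262.76883.
Since α = 1/2 < 1, p = c/n^{1/2} ≫ 1/n is above the triangle threshold p ~ 1/n. Asymptotically E[X] ~ (c³/6)·n^{3(1−α)} = (3³/6)·n^{1.5} → ∞; triangles are abundant w.h.p.

E[X] ≈ 5262.76883; in regime p = Θ(1/n^{1/2}) E[X] diverges (above the triangle threshold p ~ 1/n).


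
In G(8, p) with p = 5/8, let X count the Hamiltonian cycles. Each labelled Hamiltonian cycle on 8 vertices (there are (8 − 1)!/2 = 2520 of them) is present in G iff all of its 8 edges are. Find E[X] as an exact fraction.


K_8 has (8 − 1)!/2 = 2520 labelled Hamiltonian cycles.
For each such Hamiltonian cycle H, let X_H = 1 if all 8 edges of H are present in G. Then P[X_H = 1] = p^{8} = (5/8)^{8} = 390625/16777216.
By linearity of expectation: E[X] = Σ_H E[X_H] = 2520 · p^{8} = 2520 · 390625/16777216 = 123046875/2097152.
Numerically: E[X] ≈ 58.6733.

E[X] = 2520 · (5/8)^{8} = 123046875/2097152 ≈ 58.6733.


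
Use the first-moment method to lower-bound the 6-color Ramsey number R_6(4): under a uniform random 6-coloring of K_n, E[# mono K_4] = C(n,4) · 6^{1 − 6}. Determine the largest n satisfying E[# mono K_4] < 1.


We need C(n, 4) · 6^{1 − 6} < 1, i.e. C(n, 4) < 6^{6 − 1} = 7776.
Check values of n near the boundary:
  n = 19: C(19, 4) = 3876; 3876 < 7776? YES
  n = 20: C(20, 4) = 4845; 4845 < 7776? YES
  n = 21: C(21, 4) = 5985; 5985 < 7776? YES
  n = 22: C(22, 4) = 7315; 7315 < 7776? YES
  n = 23: C(23, 4) = 8855; 8855 < 7776? NO
  n = 24: C(24, 4) = 10626; 10626 < 7776? NO
  n = 25: C(25, 4) = 12650; 12650 < 7776? NO
The largest n with C(n, 4) < 7776 is n = 22 (where E[X] = 7315/7776 ≈ 0.9407150). Hence R_6(4) > 22, i.e. R_6(4) ≥ 23.

Largest n = 22; hence R_6(4) > 22.


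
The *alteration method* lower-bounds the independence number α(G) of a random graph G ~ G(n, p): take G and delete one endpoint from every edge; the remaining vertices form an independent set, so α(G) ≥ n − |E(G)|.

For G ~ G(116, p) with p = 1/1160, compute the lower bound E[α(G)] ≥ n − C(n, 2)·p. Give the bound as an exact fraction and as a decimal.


E[|E(G)|] = C(116, 2)·p = 6670 · (1/1160) = 23/4.
E[α(G)] ≥ n − E[|E(G)|] = 116 − 23/4 = 441/4.
Numerically: ≈ 110.25000.
(This is only a lower bound; the true E[α(G)] may be larger.)

E[α(G)] ≥ 441/4 ≈ 110.25000.


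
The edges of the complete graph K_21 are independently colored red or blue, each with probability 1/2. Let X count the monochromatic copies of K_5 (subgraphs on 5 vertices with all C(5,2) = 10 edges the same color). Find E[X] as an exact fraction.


Let X = Σ_S X_S over the C(21, 5) = 20349 subsets S of size 5, where X_S = 1 if the K_5 on S is monochromatic.
For a fixed S, the K_5 on S has C(5, 2) = 10 edges. P[all 10 edges red] = (1/2)^10, and likewise for blue, so P[monochromatic] = 2·(1/2)^10 = 2^{1 − 10} = 1/512.
Summing: E[X] = C(21, 5) · 2^{1 − 10} = 20349 · 1/512 = 20349/512.
Numerically: E[X] ≈ 39.74414.

E[X] = C(21,5)·2^(1−C(5,2)) = 20349/512 ≈ 39.74414.


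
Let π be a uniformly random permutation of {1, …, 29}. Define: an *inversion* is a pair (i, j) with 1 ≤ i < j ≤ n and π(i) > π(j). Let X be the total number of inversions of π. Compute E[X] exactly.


Write X = Σ X_I over the C(29, 2) = 406 pairs i < j, with X_I the indicator of one inversion.
There are 406 indicators.
For each fixed pair i < j, the values π(i) and π(j) are two distinct elements of {1, …, 29} in uniformly random order; by symmetry P[π(i) > π(j)] = 1/2.
By linearity: E[X] = 406 · (1/2) = C(29, 2) · (1/2) = 406/2 = 203 ≈ 203.00000.

E[X] = 203 = 203.00000.


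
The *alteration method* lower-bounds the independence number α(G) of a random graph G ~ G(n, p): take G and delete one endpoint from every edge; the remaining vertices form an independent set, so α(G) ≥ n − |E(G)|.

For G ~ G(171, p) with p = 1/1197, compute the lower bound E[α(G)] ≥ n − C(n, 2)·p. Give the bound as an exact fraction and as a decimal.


E[|E(G)|] = C(171, 2)·p = 14535 · (1/1197) = 85/7.
E[α(G)] ≥ n − E[|E(G)|] = 171 − 85/7 = 1112/7.
Numerically: ≈ 158.857143.
(This is only a lower bound; the true E[α(G)] may be larger.)

E[α(G)] ≥ 1112/7 ≈ 158.857143.


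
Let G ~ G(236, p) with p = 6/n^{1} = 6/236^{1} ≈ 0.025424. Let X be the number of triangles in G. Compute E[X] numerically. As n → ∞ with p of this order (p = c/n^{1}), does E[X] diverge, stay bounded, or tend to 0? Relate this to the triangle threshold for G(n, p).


Number of potential triangles: C(236, 3) = 2162940.
Each occurs with probability p³ ≈ (0.025424)³ ≈ 1.6433034e-05.
By linearity: E[X] = C(236, 3)·p³ ≈ 2162940 · 1.6433034e-05 ≈ 35.54367.
Here α = 1, so p = 6/n is exactly at the triangle threshold p ~ 1/n. Asymptotically E[X] → c³/6 = 6³/6 = 36 ≈ 36.00000, a bounded constant. In this regime the triangle count is asymptotically Poisson(c³/6).

E[X] ≈ 35.54367; in regime p = Θ(1/n^{1}) E[X] stays bounded (at the triangle threshold p ~ 1/n).


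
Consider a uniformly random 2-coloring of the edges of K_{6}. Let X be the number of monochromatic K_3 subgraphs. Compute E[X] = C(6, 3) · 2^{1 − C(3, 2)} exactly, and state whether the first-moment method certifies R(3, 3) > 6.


E[X] = C(6, 3) · 2^{1 − 3} = 20 · 2^{−2} = 20/4.
As a reduced fraction: E[X] = 5 ≈ 5.0000.
Is E[X] < 1? NO.
Since E[X] ≥ 1, the first-moment bound is inconclusive at n = 6; it does NOT by itself certify R(3, 3) > 6.

E[X] = 5 ≈ 5.0000; E[X] ≥ 1; first-moment method inconclusive here.


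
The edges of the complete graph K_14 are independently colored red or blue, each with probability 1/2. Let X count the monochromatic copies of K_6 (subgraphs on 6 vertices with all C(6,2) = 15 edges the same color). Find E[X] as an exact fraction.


Let X = Σ_S X_S over the C(14, 6) = 3003 subsets S of size 6, where X_S = 1 if the K_6 on S is monochromatic.
For a fixed S, the K_6 on S has C(6, 2) = 15 edges. P[all 15 edges red] = (1/2)^15, and likewise for blue, so P[monochromatic] = 2·(1/2)^15 = 2^{1 − 15} = 1/16384.
By linearity: E[X] = C(14, 6) · 2^{1 − 15} = 3003 · 1/16384 = 3003/16384.
Numerically: E[X] ≈ 0.183.

E[X] = C(14,6)·2^(1−C(6,2)) = 3003/16384 ≈ 0.183.


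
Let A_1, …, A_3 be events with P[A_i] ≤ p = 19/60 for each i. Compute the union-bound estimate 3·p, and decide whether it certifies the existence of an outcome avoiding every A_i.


Union bound: P[∪_{i=1}^{3} A_i] ≤ Σ_i P[A_i] ≤ 3·p = 3·(19/60) = 19/20.
Numerically: 19/20 ≈ 0.950000.
Is 19/20 < 1? YES.
Since P[∪ A_i] ≤ 19/20 < 1, the complement has P[∩ A_i^c] ≥ 1 − 19/20 = 1/20 > 0, so some outcome avoids every A_i.

3·p = 19/20 ≈ 0.950000; existence CERTIFIED by the union bound.


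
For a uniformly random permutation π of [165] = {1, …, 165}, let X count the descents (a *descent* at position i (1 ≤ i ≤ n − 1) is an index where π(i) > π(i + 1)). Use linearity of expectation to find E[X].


Write X = Σ X_I over i = 1, …, 164, with X_I the indicator of one descent.
There are 164 indicators.
For each fixed i, the pair (π(i), π(i+1)) is a uniformly random ordered pair of distinct values from {1, …, 165}; by symmetry P[π(i) > π(i+1)] = 1/2.
By linearity: E[X] = 164 · (1/2) = (165 − 1) · (1/2) = 82 ≈ 82.000000.

E[X] = 82 = 82.000000.


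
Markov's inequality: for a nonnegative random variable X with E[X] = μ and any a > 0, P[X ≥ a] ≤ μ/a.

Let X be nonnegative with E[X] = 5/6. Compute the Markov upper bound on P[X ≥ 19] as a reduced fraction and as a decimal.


μ = E[X] = 5/6, a = 19.
Markov: P[X ≥ 19] ≤ μ/a = (5/6)/19 = 5/114.
Numerically: ≈ 0.0439.
(Since a = 19 > μ = 0.8333, the bound 5/114 is < 1 and informative.)

P[X ≥ 19] ≤ 5/114 ≈ 0.0439.


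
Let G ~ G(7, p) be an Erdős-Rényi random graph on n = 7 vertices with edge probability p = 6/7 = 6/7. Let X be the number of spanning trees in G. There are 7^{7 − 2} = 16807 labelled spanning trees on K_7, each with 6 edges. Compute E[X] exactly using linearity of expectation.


K_7 has 7^{7 − 2} = 16807 labelled spanning trees.
For each such spanning tree H, let X_H = 1 if all 6 edges of H are present in G. Then P[X_H = 1] = p^{6} = (6/7)^{6} = 46656/117649.
By linearity: E[X] = Σ_H E[X_H] = 16807 · p^{6} = 16807 · 46656/117649 = 46656/7.
Numerically: E[X] ≈ 6665.

E[X] = 16807 · (6/7)^{6} = 46656/7 ≈ 6665.


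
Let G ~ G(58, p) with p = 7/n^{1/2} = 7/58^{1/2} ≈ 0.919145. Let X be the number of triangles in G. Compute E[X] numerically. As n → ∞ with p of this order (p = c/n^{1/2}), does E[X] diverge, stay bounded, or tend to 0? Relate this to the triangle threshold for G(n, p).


Number of potential triangles: C(58, 3) = 30856.
Each occurs with probability p³ ≈ (0.919145)³ ≈ 7.76519077e-01.
By linearity: E[X] = C(58, 3)·p³ ≈ 30856 · 7.76519077e-01 ≈ 23960.272643.
Since α = 1/2 < 1, p = c/n^{1/2} ≫ 1/n is above the triangle threshold p ~ 1/n. Asymptotically E[X] ~ (c³/6)·n^{3(1−α)} = (7³/6)·n^{1.5} → ∞; triangles are abundant w.h.p.

E[X] ≈ 23960.272643; in regime p = Θ(1/n^{1/2}) E[X] diverges (above the triangle threshold p ~ 1/n).


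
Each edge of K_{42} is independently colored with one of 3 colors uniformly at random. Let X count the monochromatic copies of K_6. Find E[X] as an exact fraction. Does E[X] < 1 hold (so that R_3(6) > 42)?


E[X] = C(42, 6) · 3^{1 − 15} = 5245786 · 3^{−14} = 5245786/4782969.
As a reduced fraction: E[X] = 5245786/4782969 ≈ 1.097.
Is E[X] < 1? NO.
Since E[X] ≥ 1, the first-moment bound is inconclusive at n = 42; it does NOT by itself certify R_3(6) > 42.

E[X] = 5245786/4782969 ≈ 1.097; E[X] ≥ 1; first-moment method inconclusive here.


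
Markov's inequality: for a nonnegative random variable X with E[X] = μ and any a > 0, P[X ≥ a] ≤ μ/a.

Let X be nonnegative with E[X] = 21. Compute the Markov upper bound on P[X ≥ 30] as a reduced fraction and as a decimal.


μ = E[X] = 21, a = 30.
Markov: P[X ≥ 30] ≤ μ/a = (21)/30 = 7/10.
Numerically: ≈ 0.70000.
(Since a = 30 > μ = 21.00000, the bound 7/10 is < 1 and informative.)

P[X ≥ 30] ≤ 7/10 ≈ 0.70000.


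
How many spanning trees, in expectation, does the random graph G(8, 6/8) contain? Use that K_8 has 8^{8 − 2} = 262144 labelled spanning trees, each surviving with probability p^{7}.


K_8 has 8^{8 − 2} = 262144 labelled spanning trees.
For each such spanning tree H, let X_H = 1 if all 7 edges of H are present in G. Then P[X_H = 1] = p^{7} = (3/4)^{7} = 2187/16384.
By linearity: E[X] = Σ_H E[X_H] = 262144 · p^{7} = 262144 · 2187/16384 = 34992.
Numerically: E[X] ≈ 3.5e+04.

E[X] = 262144 · (3/4)^{7} = 34992 ≈ 3.5e+04.


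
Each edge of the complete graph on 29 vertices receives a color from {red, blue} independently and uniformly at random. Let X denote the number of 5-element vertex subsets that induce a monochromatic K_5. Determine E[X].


Let X = Σ_S X_S over the C(29, 5) = 118755 subsets S of size 5, where X_S = 1 if the K_5 on S is monochromatic.
For a fixed S, the K_5 on S has C(5, 2) = 10 edges. P[all 10 edges red] = (1/2)^10, and likewise for blue, so P[monochromatic] = 2·(1/2)^10 = 2^{1 − 10} = 1/512.
By linearity of expectation: E[X] = C(29, 5) · 2^{1 − 10} = 118755 · 1/512 = 118755/512.
Numerically: E[X] ≈ 231.94336.

E[X] = C(29,5)·2^(1−C(5,2)) = 118755/512 ≈ 231.94336.


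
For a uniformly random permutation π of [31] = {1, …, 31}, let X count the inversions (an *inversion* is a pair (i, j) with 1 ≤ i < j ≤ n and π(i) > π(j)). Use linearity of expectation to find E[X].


Write X = Σ X_I over the C(31, 2) = 465 pairs i < j, with X_I the indicator of one inversion.
There are 465 indicators.
For each fixed pair i < j, the values π(i) and π(j) are two distinct elements of {1, …, 31} in uniformly random order; by symmetry P[π(i) > π(j)] = 1/2.
By linearity: E[X] = 465 · (1/2) = C(31, 2) · (1/2) = 465/2 = 465/2 ≈ 232.500000.

E[X] = 465/2 = 232.500000.


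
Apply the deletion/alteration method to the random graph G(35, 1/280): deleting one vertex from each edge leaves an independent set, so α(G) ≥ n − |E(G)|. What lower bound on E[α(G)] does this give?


E[|E(G)|] = C(35, 2)·p = 595 · (1/280) = 17/8.
E[α(G)] ≥ n − E[|E(G)|] = 35 − 17/8 = 263/8.
Numerically: ≈ 32.875000.
(This is only a lower bound; the true E[α(G)] may be larger.)

E[α(G)] ≥ 263/8 ≈ 32.875000.


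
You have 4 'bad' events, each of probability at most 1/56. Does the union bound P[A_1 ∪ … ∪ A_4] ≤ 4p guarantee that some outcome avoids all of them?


Union bound: P[∪_{i=1}^{4} A_i] ≤ Σ_i P[A_i] ≤ 4·p = 4·(1/56) = 1/14.
Numerically: 1/14 ≈ 0.071.
Is 1/14 < 1? YES.
Since P[∪ A_i] ≤ 1/14 < 1, the complement has P[∩ A_i^c] ≥ 1 − 1/14 = 13/14 > 0, so some outcome avoids every A_i.

4·p = 1/14 ≈ 0.071; existence CERTIFIED by the union bound.


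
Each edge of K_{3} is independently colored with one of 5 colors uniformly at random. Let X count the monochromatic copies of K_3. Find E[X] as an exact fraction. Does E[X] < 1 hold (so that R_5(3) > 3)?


E[X] = C(3, 3) · 5^{1 − 3} = 1 · 5^{−2} = 1/25.
As a reduced fraction: E[X] = 1/25 ≈ 0.040000.
Is E[X] < 1? YES.
Since E[X] < 1, there exists a 5-coloring of K_{3} with no monochromatic K_3; hence R_5(3) > 3.

E[X] = 1/25 ≈ 0.040000; E[X] < 1, so R_5(3) > 3.


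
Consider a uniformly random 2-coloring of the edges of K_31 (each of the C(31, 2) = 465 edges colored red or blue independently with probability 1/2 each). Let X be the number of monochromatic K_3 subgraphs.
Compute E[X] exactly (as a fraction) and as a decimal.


Let X = Σ_S X_S over the C(31, 3) = 4495 subsets S of size 3, where X_S = 1 if the K_3 on S is monochromatic.
For a fixed S, the K_3 on S has C(3, 2) = 3 edges. P[all 3 edges red] = (1/2)^3, and likewise for blue, so P[monochromatic] = 2·(1/2)^3 = 2^{1 − 3} = 1/4.
By linearity: E[X] = C(31, 3) · 2^{1 − 3} = 4495 · 1/4 = 4495/4.
Numerically: E[X] ≈ 1123.750000.

E[X] = C(31,3)·2^(1−C(3,2)) = 4495/4 ≈ 1123.750000.


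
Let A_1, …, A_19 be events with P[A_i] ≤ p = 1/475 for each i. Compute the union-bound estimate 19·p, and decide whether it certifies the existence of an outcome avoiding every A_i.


Union bound: P[∪_{i=1}^{19} A_i] ≤ Σ_i P[A_i] ≤ 19·p = 19·(1/475) = 1/25.
Numerically: 1/25 ≈ 0.04000.
Is 1/25 < 1? YES.
Since P[∪ A_i] ≤ 1/25 < 1, the complement has P[∩ A_i^c] ≥ 1 − 1/25 = 24/25 > 0, so some outcome avoids every A_i.

19·p = 1/25 ≈ 0.04000; existence CERTIFIED by the union bound.


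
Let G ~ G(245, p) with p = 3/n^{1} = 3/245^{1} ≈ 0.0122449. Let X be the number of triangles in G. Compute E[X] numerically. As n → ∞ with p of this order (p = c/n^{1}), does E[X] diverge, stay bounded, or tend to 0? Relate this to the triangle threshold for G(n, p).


Number of potential triangles: C(245, 3) = 2421090.
Each occurs with probability p³ ≈ (0.0122449)³ ≈ 1.83596971e-06.
By linearity: E[X] = C(245, 3)·p³ ≈ 2421090 · 1.83596971e-06 ≈ 4.445048.
Here α = 1, so p = 3/n is exactly at the triangle threshold p ~ 1/n. Asymptotically E[X] → c³/6 = 3³/6 = 9/2 ≈ 4.500000, a bounded constant. In this regime the triangle count is asymptotically Poisson(c³/6).

E[X] ≈ 4.445048; in regime p = Θ(1/n^{1}) E[X] stays bounded (at the triangle threshold p ~ 1/n).


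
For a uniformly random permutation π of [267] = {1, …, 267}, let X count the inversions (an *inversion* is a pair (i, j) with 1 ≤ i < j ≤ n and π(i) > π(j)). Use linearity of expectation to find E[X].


Write X = Σ X_I over the C(267, 2) = 35511 pairs i < j, with X_I the indicator of one inversion.
There are 35511 indicators.
For each fixed pair i < j, the values π(i) and π(j) are two distinct elements of {1, …, 267} in uniformly random order; by symmetry P[π(i) > π(j)] = 1/2.
By linearity: E[X] = 35511 · (1/2) = C(267, 2) · (1/2) = 35511/2 = 35511/2 ≈ 17755.500000.

E[X] = 35511/2 = 17755.500000.


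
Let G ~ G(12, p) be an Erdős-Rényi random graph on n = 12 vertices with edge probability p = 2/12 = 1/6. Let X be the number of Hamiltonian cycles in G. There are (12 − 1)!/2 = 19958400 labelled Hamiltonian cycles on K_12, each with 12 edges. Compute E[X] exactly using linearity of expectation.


K_12 has (12 − 1)!/2 = 19958400 labelled Hamiltonian cycles.
For each such Hamiltonian cycle H, let X_H = 1 if all 12 edges of H are present in G. Then P[X_H = 1] = p^{12} = (1/6)^{12} = 1/2176782336.
By linearity of expectation: E[X] = Σ_H E[X_H] = 19958400 · p^{12} = 19958400 · 1/2176782336 = 1925/209952.
Numerically: E[X] ≈ 0.009169.

E[X] = 19958400 · (1/6)^{12} = 1925/209952 ≈ 0.009169.


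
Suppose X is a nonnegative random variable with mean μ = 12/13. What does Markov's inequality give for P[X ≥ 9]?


μ = E[X] = 12/13, a = 9.
Markov: P[X ≥ 9] ≤ μ/a = (12/13)/9 = 4/39.
Numerically: ≈ 0.102564.
(Since a = 9 > μ = 0.923077, the bound 4/39 is < 1 and informative.)

P[X ≥ 9] ≤ 4/39 ≈ 0.102564.


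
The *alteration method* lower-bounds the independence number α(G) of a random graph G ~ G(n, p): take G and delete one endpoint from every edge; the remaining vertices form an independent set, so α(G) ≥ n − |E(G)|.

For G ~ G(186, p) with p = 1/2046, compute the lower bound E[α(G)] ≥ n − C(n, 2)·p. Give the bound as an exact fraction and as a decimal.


E[|E(G)|] = C(186, 2)·p = 17205 · (1/2046) = 185/22.
E[α(G)] ≥ n − E[|E(G)|] = 186 − 185/22 = 3907/22.
Numerically: ≈ 177.5909.
(This is only a lower bound; the true E[α(G)] may be larger.)

E[α(G)] ≥ 3907/22 ≈ 177.5909.


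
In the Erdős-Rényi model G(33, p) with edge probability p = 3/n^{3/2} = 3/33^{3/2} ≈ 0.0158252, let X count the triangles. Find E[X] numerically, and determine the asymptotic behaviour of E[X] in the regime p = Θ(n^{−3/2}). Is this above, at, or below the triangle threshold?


Number of potential triangles: C(33, 3) = 5456.
Each occurs with probability p³ ≈ (0.0158252)³ ≈ 3.96324604e-06.
By linearity: E[X] = C(33, 3)·p³ ≈ 5456 · 3.96324604e-06 ≈ 0.021623.
Since α = 3/2 > 1, p = c/n^{3/2} = o(1/n) is below the triangle threshold p ~ 1/n. Asymptotically E[X] ~ (c³/6)·n^{3(1−α)} = (3³/6)·n^{-1.5} → 0, so by Markov's inequality G has no triangles w.h.p.

E[X] ≈ 0.021623; in regime p = Θ(1/n^{3/2}) E[X] tends to 0 (below the triangle threshold p ~ 1/n).


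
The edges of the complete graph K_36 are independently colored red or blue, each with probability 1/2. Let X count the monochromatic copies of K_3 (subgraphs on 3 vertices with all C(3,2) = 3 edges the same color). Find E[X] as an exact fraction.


Let X = Σ_S X_S over the C(36, 3) = 7140 subsets S of size 3, where X_S = 1 if the K_3 on S is monochromatic.
For a fixed S, the K_3 on S has C(3, 2) = 3 edges. P[all 3 edges red] = (1/2)^3, and likewise for blue, so P[monochromatic] = 2·(1/2)^3 = 2^{1 − 3} = 1/4.
By linearity of expectation: E[X] = C(36, 3) · 2^{1 − 3} = 7140 · 1/4 = 1785.
Numerically: E[X] ≈ 1785.000.

E[X] = C(36,3)·2^(1−C(3,2)) = 1785 ≈ 1785.000.


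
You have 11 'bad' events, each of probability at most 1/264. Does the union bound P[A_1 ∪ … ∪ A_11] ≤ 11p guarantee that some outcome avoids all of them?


Union bound: P[∪_{i=1}^{11} A_i] ≤ Σ_i P[A_i] ≤ 11·p = 11·(1/264) = 1/24.
Numerically: 1/24 ≈ 0.0416667.
Is 1/24 < 1? YES.
Since P[∪ A_i] ≤ 1/24 < 1, the complement has P[∩ A_i^c] ≥ 1 − 1/24 = 23/24 > 0, so some outcome avoids every A_i.

11·p = 1/24 ≈ 0.0416667; existence CERTIFIED by the union bound.


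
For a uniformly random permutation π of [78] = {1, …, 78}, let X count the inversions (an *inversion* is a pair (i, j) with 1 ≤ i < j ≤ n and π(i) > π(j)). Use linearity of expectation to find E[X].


Write X = Σ X_I over the C(78, 2) = 3003 pairs i < j, with X_I the indicator of one inversion.
There are 3003 indicators.
For each fixed pair i < j, the values π(i) and π(j) are two distinct elements of {1, …, 78} in uniformly random order; by symmetry P[π(i) > π(j)] = 1/2.
By linearity: E[X] = 3003 · (1/2) = C(78, 2) · (1/2) = 3003/2 = 3003/2 ≈ 1501.50000.

E[X] = 3003/2 = 1501.50000.


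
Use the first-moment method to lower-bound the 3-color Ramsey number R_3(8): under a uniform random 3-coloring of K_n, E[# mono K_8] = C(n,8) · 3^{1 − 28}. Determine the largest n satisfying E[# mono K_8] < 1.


We need C(n, 8) · 3^{1 − 28} < 1, i.e. C(n, 8) < 3^{28 − 1} = 7625597484987.
Check values of n near the boundary:
  n = 154: C(154, 8) = 6521818990995; 6521818990995 < 7625597484987? YES
  n = 155: C(155, 8) = 6876747915675; 6876747915675 < 7625597484987? YES
  n = 156: C(156, 8) = 7248464019225; 7248464019225 < 7625597484987? YES
  n = 157: C(157, 8) = 7637643295425; 7637643295425 < 7625597484987? NO
The largest n with C(n, 8) < 7625597484987 is n = 156 (where E[X] = 805384891025/847288609443 ≈ 0.9505437). Hence R_3(8) > 156, i.e. R_3(8) ≥ 157.

Largest n = 156; hence R_3(8) > 156.


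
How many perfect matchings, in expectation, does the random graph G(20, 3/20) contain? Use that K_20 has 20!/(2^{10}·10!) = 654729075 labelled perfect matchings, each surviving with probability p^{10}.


K_20 has 20!/(2^{10}·10!) = 654729075 labelled perfect matchings.
For each such perfect matching H, let X_H = 1 if all 10 edges of H are present in G. Then P[X_H = 1] = p^{10} = (3/20)^{10} = 59049/10240000000000.
By linearity of expectation: E[X] = Σ_H E[X_H] = 654729075 · p^{10} = 654729075 · 59049/10240000000000 = 1546443885987/409600000000.
Numerically: E[X] ≈ 3.7755.

E[X] = 654729075 · (3/20)^{10} = 1546443885987/409600000000 ≈ 3.7755.


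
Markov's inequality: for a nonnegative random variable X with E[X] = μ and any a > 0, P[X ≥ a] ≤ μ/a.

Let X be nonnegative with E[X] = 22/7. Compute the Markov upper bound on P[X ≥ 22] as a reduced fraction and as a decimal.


μ = E[X] = 22/7, a = 22.
Markov: P[X ≥ 22] ≤ μ/a = (22/7)/22 = 1/7.
Numerically: ≈ 0.143.
(Since a = 22 > μ = 3.143, the bound 1/7 is < 1 and informative.)

P[X ≥ 22] ≤ 1/7 ≈ 0.143.


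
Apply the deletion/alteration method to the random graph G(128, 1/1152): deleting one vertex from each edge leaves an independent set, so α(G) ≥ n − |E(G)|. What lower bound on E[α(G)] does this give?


E[|E(G)|] = C(128, 2)·p = 8128 · (1/1152) = 127/18.
E[α(G)] ≥ n − E[|E(G)|] = 128 − 127/18 = 2177/18.
Numerically: ≈ 120.944.
(This is only a lower bound; the true E[α(G)] may be larger.)

E[α(G)] ≥ 2177/18 ≈ 120.944.


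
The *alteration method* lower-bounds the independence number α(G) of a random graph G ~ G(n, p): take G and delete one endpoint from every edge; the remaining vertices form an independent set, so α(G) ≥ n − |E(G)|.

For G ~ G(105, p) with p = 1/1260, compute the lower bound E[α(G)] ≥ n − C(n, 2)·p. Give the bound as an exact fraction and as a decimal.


E[|E(G)|] = C(105, 2)·p = 5460 · (1/1260) = 13/3.
E[α(G)] ≥ n − E[|E(G)|] = 105 − 13/3 = 302/3.
Numerically: ≈ 100.666667.
(This is only a lower bound; the true E[α(G)] may be larger.)

E[α(G)] ≥ 302/3 ≈ 100.666667.


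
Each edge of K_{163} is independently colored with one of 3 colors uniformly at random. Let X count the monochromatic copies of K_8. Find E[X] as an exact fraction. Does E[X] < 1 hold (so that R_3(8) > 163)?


E[X] = C(163, 8) · 3^{1 − 28} = 10380216608892 · 3^{−27} = 10380216608892/7625597484987.
As a reduced fraction: E[X] = 128150822332/94143178827 ≈ 1.3612.
Is E[X] < 1? NO.
Since E[X] ≥ 1, the first-moment bound is inconclusive at n = 163; it does NOT by itself certify R_3(8) > 163.

E[X] = 128150822332/94143178827 ≈ 1.3612; E[X] ≥ 1; first-moment method inconclusive here.


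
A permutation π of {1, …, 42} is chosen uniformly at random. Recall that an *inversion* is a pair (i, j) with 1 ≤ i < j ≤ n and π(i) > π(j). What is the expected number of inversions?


Write X = Σ X_I over the C(42, 2) = 861 pairs i < j, with X_I the indicator of one inversion.
There are 861 indicators.
For each fixed pair i < j, the values π(i) and π(j) are two distinct elements of {1, …, 42} in uniformly random order; by symmetry P[π(i) > π(j)] = 1/2.
By linearity: E[X] = 861 · (1/2) = C(42, 2) · (1/2) = 861/2 = 861/2 ≈ 430.50000.

E[X] = 861/2 = 430.50000.


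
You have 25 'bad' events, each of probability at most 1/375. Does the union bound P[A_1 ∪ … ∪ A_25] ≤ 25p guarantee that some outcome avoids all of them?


Union bound: P[∪_{i=1}^{25} A_i] ≤ Σ_i P[A_i] ≤ 25·p = 25·(1/375) = 1/15.
Numerically: 1/15 ≈ 0.066667.
Is 1/15 < 1? YES.
Since P[∪ A_i] ≤ 1/15 < 1, the complement has P[∩ A_i^c] ≥ 1 − 1/15 = 14/15 > 0, so some outcome avoids every A_i.

25·p = 1/15 ≈ 0.066667; existence CERTIFIED by the union bound.


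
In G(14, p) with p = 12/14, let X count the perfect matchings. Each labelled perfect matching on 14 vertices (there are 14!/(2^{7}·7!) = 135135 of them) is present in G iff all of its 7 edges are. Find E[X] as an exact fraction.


K_14 has 14!/(2^{7}·7!) = 135135 labelled perfect matchings.
For each such perfect matching H, let X_H = 1 if all 7 edges of H are present in G. Then P[X_H = 1] = p^{7} = (6/7)^{7} = 279936/823543.
By linearity: E[X] = Σ_H E[X_H] = 135135 · p^{7} = 135135 · 279936/823543 = 5404164480/117649.
Numerically: E[X] ≈ 45934.6.

E[X] = 135135 · (6/7)^{7} = 5404164480/117649 ≈ 45934.6.


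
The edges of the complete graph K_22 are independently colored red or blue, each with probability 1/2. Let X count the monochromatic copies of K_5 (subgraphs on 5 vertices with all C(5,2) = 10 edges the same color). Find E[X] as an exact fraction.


Let X = Σ_S X_S over the C(22, 5) = 26334 subsets S of size 5, where X_S = 1 if the K_5 on S is monochromatic.
For a fixed S, the K_5 on S has C(5, 2) = 10 edges. P[all 10 edges red] = (1/2)^10, and likewise for blue, so P[monochromatic] = 2·(1/2)^10 = 2^{1 − 10} = 1/512.
By linearity of expectation: E[X] = C(22, 5) · 2^{1 − 10} = 26334 · 1/512 = 13167/256.
Numerically: E[X] ≈ 51.434.

E[X] = C(22,5)·2^(1−C(5,2)) = 13167/256 ≈ 51.434.


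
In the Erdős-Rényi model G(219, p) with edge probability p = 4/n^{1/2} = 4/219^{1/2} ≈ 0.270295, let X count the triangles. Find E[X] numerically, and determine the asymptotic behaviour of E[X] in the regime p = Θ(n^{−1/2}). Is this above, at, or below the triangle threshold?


Number of potential triangles: C(219, 3) = 1726669.
Each occurs with probability p³ ≈ (0.270295)³ ≈ 1.97475764e-02.
By linearity: E[X] = C(219, 3)·p³ ≈ 1726669 · 1.97475764e-02 ≈ 34097.527917.
Since α = 1/2 < 1, p = c/n^{1/2} ≫ 1/n is above the triangle threshold p ~ 1/n. Asymptotically E[X] ~ (c³/6)·n^{3(1−α)} = (4³/6)·n^{1.5} → ∞; triangles are abundant w.h.p.

E[X] ≈ 34097.527917; in regime p = Θ(1/n^{1/2}) E[X] diverges (above the triangle threshold p ~ 1/n).


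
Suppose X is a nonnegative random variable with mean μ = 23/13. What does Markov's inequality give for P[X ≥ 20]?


μ = E[X] = 23/13, a = 20.
Markov: P[X ≥ 20] ≤ μ/a = (23/13)/20 = 23/260.
Numerically: ≈ 0.0885.
(Since a = 20 > μ = 1.7692, the bound 23/260 is < 1 and informative.)

P[X ≥ 20] ≤ 23/260 ≈ 0.0885.


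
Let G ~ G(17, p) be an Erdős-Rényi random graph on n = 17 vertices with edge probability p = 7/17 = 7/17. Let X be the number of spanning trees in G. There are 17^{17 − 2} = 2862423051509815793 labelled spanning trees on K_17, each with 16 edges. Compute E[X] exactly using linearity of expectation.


K_17 has 17^{17 − 2} = 2862423051509815793 labelled spanning trees.
For each such spanning tree H, let X_H = 1 if all 16 edges of H are present in G. Then P[X_H = 1] = p^{16} = (7/17)^{16} = 33232930569601/48661191875666868481.
By linearity: E[X] = Σ_H E[X_H] = 2862423051509815793 · p^{16} = 2862423051509815793 · 33232930569601/48661191875666868481 = 33232930569601/17.
Numerically: E[X] ≈ 1.9549e+12.

E[X] = 2862423051509815793 · (7/17)^{16} = 33232930569601/17 ≈ 1.9549e+12.
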